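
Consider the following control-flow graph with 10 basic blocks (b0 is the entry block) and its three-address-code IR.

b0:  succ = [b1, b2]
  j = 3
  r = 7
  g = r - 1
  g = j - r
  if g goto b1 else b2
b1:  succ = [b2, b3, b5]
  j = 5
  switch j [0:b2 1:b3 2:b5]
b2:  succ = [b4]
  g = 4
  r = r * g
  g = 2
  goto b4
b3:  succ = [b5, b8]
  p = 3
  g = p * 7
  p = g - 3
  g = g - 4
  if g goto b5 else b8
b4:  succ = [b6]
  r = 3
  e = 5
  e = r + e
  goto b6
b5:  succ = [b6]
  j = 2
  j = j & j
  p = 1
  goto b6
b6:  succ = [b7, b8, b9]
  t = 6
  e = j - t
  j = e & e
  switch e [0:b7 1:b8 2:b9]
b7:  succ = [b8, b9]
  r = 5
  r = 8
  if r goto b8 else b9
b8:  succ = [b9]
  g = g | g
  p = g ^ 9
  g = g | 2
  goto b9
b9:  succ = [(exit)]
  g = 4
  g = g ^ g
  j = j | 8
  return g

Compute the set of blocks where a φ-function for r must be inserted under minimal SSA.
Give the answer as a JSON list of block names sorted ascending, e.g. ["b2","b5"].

idom tree: b1←b0 b2←b0 b3←b1 b4←b2 b5←b1 b6←b0 b7←b6 b8←b0 b9←b0
Dom at joins:
  b2: preds {b0,b1}: {b0} ∩ {b0,b1} = {b0}; idom=b0
  b5: preds {b1,b3}: {b0,b1} ∩ {b0,b1,b3} = {b0,b1}; idom=b1
  b6: preds {b4,b5}: {b0,b2,b4} ∩ {b0,b1,b5} = {b0}; idom=b0
  b8: preds {b3,b6,b7}: {b0,b1,b3} ∩ {b0,b6} ∩ {b0,b6,b7} = {b0}; idom=b0
  b9: preds {b6,b7,b8}: {b0,b6} ∩ {b0,b6,b7} ∩ {b0,b8} = {b0}; idom=b0

DF derivation:
  join b2 pred b0: · stop@b0
  join b2 pred b1: b1 stop@b0
  join b5 pred b1: · stop@b1
  join b5 pred b3: b3 stop@b1
  join b6 pred b4: b4→b2 stop@b0
  join b6 pred b5: b5→b1 stop@b0
  join b8 pred b3: b3→b1 stop@b0
  join b8 pred b6: b6 stop@b0
  join b8 pred b7: b7→b6 stop@b0
  join b9 pred b6: b6 stop@b0
  join b9 pred b7: b7→b6 stop@b0
  join b9 pred b8: b8 stop@b0
  DF(b0)=∅
  DF(b1)={b2,b6,b8}
  DF(b2)={b6}
  DF(b3)={b5,b8}
  DF(b4)={b6}
  DF(b5)={b6}
  DF(b6)={b8,b9}
  DF(b7)={b8,b9}
  DF(b8)={b9}
  DF(b9)=∅

φ for r: defs {b0,b2,b4,b7}
  DF⁺ = {b6,b8,b9}

Answer: ["b6", "b8", "b9"]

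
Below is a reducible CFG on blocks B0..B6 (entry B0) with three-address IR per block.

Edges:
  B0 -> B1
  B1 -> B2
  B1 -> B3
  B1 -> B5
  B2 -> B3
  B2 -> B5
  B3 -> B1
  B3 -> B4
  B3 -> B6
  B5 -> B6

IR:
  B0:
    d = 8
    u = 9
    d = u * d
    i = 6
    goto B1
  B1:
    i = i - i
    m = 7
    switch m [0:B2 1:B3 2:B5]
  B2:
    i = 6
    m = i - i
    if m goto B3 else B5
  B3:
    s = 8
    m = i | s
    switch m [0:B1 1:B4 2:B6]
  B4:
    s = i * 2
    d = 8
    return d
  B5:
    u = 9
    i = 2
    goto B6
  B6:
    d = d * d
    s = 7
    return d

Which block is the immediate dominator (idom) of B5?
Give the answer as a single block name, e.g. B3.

idom tree: B1←B0 B2←B1 B3←B1 B4←B3 B5←B1 B6←B1
Dom∩ at merges:
  B1: preds {B0,B3}: {B0} ∩ {B0,B1,B3} = {B0}; idom=B0
  B3: preds {B1,B2}: {B0,B1} ∩ {B0,B1,B2} = {B0,B1}; idom=B1
  B5: preds {B1,B2}: {B0,B1} ∩ {B0,B1,B2} = {B0,B1}; idom=B1
  B6: preds {B3,B5}: {B0,B1,B3} ∩ {B0,B1,B5} = {B0,B1}; idom=B1

idom(B5) = B1

Answer: B1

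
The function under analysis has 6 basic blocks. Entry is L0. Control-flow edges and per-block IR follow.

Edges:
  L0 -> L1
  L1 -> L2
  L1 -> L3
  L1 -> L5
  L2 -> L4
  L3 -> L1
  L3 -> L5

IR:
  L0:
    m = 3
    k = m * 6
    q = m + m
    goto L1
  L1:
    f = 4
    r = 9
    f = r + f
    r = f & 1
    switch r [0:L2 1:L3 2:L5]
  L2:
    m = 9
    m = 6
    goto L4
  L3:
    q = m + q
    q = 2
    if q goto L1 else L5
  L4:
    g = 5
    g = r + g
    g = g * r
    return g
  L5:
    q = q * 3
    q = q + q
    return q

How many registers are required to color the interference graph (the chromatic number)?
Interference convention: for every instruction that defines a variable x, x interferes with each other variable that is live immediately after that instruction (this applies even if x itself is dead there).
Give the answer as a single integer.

Block summaries:
  L0 def {k,m,q} use ∅
  L1 def {f,r} use ∅
  L2 def {m} use ∅
  L3 def {q} use {m,q}
  L4 def {g} use {r}
  L5 def {q} use {q}

Live sets:
  L0: in=∅ out={m,q}
  L1: in={m,q} out={m,q,r}
  L2: in={r} out={r}
  L3: in={m,q} out={m,q}
  L4: in={r} out=∅
  L5: in={q} out=∅

Conflict graph:
  f — {m,q,r}
  g — {r}
  k — {m}
  m — {f,k,q,r}
  q — {f,m,r}
  r — {f,g,m,q}

Colouring:
  lower bound: {f,m,q,r} mutually conflict ⇒ χ ≥ 4
  assign f→c2 g→c0 k→c1 m→c0 q→c3 r→c1 — no edge inside a register ⇒ χ ≤ 4
  χ = 4

Answer: 4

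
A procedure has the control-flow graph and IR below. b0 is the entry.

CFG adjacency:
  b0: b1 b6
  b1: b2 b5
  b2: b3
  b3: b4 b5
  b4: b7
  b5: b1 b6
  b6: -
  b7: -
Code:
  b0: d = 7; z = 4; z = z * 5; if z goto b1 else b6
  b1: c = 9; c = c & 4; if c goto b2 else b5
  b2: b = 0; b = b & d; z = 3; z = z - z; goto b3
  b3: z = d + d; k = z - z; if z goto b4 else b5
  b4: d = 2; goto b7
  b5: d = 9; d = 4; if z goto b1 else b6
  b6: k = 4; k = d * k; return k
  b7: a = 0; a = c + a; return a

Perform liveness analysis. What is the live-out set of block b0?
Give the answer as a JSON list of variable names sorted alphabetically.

Answer: ["d", "z"]

Working:
def/use:
  b0: {d,z} / ∅
  b1: {c} / ∅
  b2: {b,z} / {d}
  b3: {k,z} / {d}
  b4: {d} / ∅
  b5: {d} / {z}
  b6: {k} / {d}
  b7: {a} / {c}

Backward fixpoint:
  live b0: ∅→{d,z}
  live b1: {d,z}→{c,d,z}
  live b2: {c,d}→{c,d}
  live b3: {c,d}→{c,z}
  live b4: {c}→{c}
  live b5: {z}→{d,z}
  live b6: {d}→∅
  live b7: {c}→∅

live-out(b0) = ["d", "z"]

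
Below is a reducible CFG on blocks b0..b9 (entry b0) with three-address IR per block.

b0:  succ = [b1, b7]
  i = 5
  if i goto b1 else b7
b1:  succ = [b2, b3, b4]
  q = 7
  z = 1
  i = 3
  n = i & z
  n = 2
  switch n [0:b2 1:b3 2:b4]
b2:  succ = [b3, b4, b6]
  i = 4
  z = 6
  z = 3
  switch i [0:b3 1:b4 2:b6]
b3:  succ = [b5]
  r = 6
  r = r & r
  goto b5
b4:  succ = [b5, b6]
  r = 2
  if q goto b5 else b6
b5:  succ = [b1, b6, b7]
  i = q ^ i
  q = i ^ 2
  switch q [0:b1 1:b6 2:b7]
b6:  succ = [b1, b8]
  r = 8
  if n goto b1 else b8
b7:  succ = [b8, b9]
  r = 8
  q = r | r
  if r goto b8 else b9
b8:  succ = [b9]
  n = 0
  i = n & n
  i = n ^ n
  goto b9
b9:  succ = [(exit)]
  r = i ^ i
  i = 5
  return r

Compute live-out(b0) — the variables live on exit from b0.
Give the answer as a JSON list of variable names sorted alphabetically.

Per-block:
  b0: {i} / ∅
  b1: {i,n,q,z} / ∅
  b2: {i,z} / ∅
  b3: {r} / ∅
  b4: {r} / {q}
  b5: {i,q} / {i,q}
  b6: {r} / {n}
  b7: {q,r} / ∅
  b8: {i,n} / ∅
  b9: {i,r} / {i}

Backward fixpoint:
  b0: in=∅ out={i}
  b1: in=∅ out={i,n,q}
  b2: in={n,q} out={i,n,q}
  b3: in={i,n,q} out={i,n,q}
  b4: in={i,n,q} out={i,n,q}
  b5: in={i,n,q} out={i,n}
  b6: in={n} out=∅
  b7: in={i} out={i}
  b8: in=∅ out={i}
  b9: in={i} out=∅

live-out(b0) = ["i"]

Answer: ["i"]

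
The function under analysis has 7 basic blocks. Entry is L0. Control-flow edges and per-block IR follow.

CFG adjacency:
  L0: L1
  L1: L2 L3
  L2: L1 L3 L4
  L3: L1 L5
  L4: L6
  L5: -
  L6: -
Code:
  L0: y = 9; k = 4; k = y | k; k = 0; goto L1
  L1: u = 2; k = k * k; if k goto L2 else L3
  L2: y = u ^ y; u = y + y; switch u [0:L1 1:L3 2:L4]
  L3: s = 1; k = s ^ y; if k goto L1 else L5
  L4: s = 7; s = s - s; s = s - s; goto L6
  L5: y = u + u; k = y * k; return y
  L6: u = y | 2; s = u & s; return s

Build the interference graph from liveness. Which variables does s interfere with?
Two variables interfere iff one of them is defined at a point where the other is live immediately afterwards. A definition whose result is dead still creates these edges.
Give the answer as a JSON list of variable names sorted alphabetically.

Per-block:
  L0: def={k,y} ue=∅
  L1: def={k,u} ue={k}
  L2: def={u,y} ue={u,y}
  L3: def={k,s} ue={y}
  L4: def={s} ue=∅
  L5: def={k,y} ue={k,u}
  L6: def={s,u} ue={s,y}

Backward fixpoint:
  live L0: ∅→{k,y}
  live L1: {k,y}→{k,u,y}
  live L2: {k,u,y}→{k,u,y}
  live L3: {u,y}→{k,u,y}
  live L4: {y}→{s,y}
  live L5: {k,u}→∅
  live L6: {s,y}→∅

Interference:
  k: {u,y}
  s: {u,y}
  u: {k,s,y}
  y: {k,s,u}

N(s) = ["u", "y"]

Answer: ["u", "y"]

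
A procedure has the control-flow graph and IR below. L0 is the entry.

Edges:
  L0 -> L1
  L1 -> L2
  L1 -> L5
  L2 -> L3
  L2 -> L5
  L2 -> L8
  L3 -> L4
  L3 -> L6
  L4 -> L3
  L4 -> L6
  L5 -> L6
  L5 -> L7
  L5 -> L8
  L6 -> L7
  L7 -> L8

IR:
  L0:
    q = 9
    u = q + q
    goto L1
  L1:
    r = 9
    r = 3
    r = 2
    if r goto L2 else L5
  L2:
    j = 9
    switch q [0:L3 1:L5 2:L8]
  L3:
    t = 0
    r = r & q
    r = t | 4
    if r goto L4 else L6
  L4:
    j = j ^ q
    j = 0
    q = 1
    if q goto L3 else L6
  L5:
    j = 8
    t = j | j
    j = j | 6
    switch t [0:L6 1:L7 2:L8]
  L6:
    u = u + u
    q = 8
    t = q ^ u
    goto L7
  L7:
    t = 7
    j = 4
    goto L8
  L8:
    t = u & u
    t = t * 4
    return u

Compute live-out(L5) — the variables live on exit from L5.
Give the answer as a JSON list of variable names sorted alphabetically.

Per-block:
  L0: def={q,u} ue=∅
  L1: def={r} ue=∅
  L2: def={j} ue={q}
  L3: def={r,t} ue={q,r}
  L4: def={j,q} ue={j,q}
  L5: def={j,t} ue=∅
  L6: def={q,t,u} ue={u}
  L7: def={j,t} ue=∅
  L8: def={t} ue={u}

Liveness:
  L0 li=∅ lo={q,u}
  L1 li={q,u} lo={q,r,u}
  L2 li={q,r,u} lo={j,q,r,u}
  L3 li={j,q,r,u} lo={j,q,r,u}
  L4 li={j,q,r,u} lo={j,q,r,u}
  L5 li={u} lo={u}
  L6 li={u} lo={u}
  L7 li={u} lo={u}
  L8 li={u} lo=∅

live-out(L5) = ["u"]

Answer: ["u"]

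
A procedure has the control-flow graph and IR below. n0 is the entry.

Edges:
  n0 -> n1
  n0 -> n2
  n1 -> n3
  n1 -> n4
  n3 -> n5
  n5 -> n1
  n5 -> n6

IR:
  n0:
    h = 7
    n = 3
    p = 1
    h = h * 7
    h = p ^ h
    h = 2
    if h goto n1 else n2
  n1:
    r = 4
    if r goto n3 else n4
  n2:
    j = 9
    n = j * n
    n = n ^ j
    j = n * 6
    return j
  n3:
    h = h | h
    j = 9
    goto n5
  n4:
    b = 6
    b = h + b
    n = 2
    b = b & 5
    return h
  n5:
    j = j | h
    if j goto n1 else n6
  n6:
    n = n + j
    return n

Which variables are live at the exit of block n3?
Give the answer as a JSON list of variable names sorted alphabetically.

Per-block:
  n0 def {h,n,p} use ∅
  n1 def {r} use ∅
  n2 def {j,n} use {n}
  n3 def {h,j} use {h}
  n4 def {b,n} use {h}
  n5 def {j} use {h,j}
  n6 def {n} use {j,n}

Backward fixpoint:
  n0 li=∅ lo={h,n}
  n1 li={h,n} lo={h,n}
  n2 li={n} lo=∅
  n3 li={h,n} lo={h,j,n}
  n4 li={h} lo=∅
  n5 li={h,j,n} lo={h,j,n}
  n6 li={j,n} lo=∅

live-out(n3) = ["h", "j", "n"]

Answer: ["h", "j", "n"]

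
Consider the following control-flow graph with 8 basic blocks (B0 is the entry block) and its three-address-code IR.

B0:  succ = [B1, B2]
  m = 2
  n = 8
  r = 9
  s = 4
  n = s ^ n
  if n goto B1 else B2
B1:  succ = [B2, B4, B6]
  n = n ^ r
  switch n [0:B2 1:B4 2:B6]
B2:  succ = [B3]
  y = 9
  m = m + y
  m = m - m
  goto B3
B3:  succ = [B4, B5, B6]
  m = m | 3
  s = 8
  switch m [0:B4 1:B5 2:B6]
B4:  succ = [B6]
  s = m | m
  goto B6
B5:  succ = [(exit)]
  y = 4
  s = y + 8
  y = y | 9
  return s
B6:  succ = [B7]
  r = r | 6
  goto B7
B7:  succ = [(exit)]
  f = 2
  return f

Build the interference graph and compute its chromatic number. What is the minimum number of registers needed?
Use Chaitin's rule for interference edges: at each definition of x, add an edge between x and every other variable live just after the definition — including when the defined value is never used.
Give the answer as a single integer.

Answer: 4

Analysis:
Block summaries:
  B0: def={m,n,r,s} ue=∅
  B1: def={n} ue={n,r}
  B2: def={m,y} ue={m}
  B3: def={m,s} ue={m}
  B4: def={s} ue={m}
  B5: def={s,y} ue=∅
  B6: def={r} ue={r}
  B7: def={f} ue=∅

Live sets:
  B0 li=∅ lo={m,n,r}
  B1 li={m,n,r} lo={m,r}
  B2 li={m,r} lo={m,r}
  B3 li={m,r} lo={m,r}
  B4 li={m,r} lo={r}
  B5 li=∅ lo=∅
  B6 li={r} lo=∅
  B7 li=∅ lo=∅

Interference:
  f↔∅
  m↔{n,r,s,y}
  n↔{m,r,s}
  r↔{m,n,s,y}
  s↔{m,n,r,y}
  y↔{m,r,s}

Registers:
  clique {m,n,r,s} ⇒ need ≥ 4
  4-colouring: r0={f,m}  r1={r}  r2={s}  r3={n,y}
  χ = 4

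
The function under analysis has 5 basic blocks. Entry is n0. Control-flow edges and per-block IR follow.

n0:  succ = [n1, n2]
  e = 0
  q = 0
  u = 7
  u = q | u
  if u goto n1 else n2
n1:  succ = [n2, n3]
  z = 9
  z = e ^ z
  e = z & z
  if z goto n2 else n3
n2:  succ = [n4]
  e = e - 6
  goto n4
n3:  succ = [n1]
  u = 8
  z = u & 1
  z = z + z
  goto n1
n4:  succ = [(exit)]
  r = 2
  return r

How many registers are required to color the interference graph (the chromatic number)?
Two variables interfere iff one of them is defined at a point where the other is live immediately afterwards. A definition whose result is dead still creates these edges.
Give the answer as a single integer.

def/use:
  n0: {e,q,u} / ∅
  n1: {e,z} / {e}
  n2: {e} / {e}
  n3: {u,z} / ∅
  n4: {r} / ∅

Liveness:
  n0 li=∅ lo={e}
  n1 li={e} lo={e}
  n2 li={e} lo=∅
  n3 li={e} lo={e}
  n4 li=∅ lo=∅

Interfere edges:
  e: {q,u,z}
  q: {e,u}
  r: ∅
  u: {e,q}
  z: {e}

Chromatic number:
  clique {e,q,u} ⇒ need ≥ 3
  assign e→r0 q→r1 r→r0 u→r2 z→r1 — no edge inside a register ⇒ χ ≤ 3
  χ = 3

Answer: 3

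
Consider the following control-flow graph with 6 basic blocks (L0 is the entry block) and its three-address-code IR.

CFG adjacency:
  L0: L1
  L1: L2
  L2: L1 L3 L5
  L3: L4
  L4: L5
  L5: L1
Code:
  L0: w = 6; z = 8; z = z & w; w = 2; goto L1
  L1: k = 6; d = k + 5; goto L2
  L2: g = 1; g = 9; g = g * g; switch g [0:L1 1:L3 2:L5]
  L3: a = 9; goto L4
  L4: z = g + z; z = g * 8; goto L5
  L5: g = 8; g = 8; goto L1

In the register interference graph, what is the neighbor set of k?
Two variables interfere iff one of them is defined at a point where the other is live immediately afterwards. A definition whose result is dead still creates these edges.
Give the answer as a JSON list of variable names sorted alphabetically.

def/use:
  L0: def={w,z} ue=∅
  L1: def={d,k} ue=∅
  L2: def={g} ue=∅
  L3: def={a} ue=∅
  L4: def={z} ue={g,z}
  L5: def={g} ue=∅

Liveness:
  L0: in=∅ out={z}
  L1: in={z} out={z}
  L2: in={z} out={g,z}
  L3: in={g,z} out={g,z}
  L4: in={g,z} out={z}
  L5: in={z} out={z}

Interfere edges:
  a — {g,z}
  d — {z}
  g — {a,z}
  k — {z}
  w — {z}
  z — {a,d,g,k,w}

N(k) = ["z"]

Answer: ["z"]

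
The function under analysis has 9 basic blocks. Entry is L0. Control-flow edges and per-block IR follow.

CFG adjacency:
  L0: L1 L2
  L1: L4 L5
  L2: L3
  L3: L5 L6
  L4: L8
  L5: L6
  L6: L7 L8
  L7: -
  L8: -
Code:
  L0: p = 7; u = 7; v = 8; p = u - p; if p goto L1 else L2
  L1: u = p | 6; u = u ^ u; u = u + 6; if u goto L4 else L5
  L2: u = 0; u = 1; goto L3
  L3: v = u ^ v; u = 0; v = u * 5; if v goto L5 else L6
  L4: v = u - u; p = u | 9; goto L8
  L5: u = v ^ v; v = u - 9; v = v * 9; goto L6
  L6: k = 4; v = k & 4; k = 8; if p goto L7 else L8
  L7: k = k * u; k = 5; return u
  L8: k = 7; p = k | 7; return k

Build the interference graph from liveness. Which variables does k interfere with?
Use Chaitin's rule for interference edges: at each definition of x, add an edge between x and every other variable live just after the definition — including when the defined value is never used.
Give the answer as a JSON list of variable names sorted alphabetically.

Answer: ["p", "u"]

Derivation:
Per-block:
  L0 def {p,u,v} use ∅
  L1 def {u} use {p}
  L2 def {u} use ∅
  L3 def {u,v} use {u,v}
  L4 def {p,v} use {u}
  L5 def {u,v} use {v}
  L6 def {k,v} use {p}
  L7 def {k} use {k,u}
  L8 def {k,p} use ∅

Liveness:
  L0 li=∅ lo={p,v}
  L1 li={p,v} lo={p,u,v}
  L2 li={p,v} lo={p,u,v}
  L3 li={p,u,v} lo={p,u,v}
  L4 li={u} lo=∅
  L5 li={p,v} lo={p,u}
  L6 li={p,u} lo={k,u}
  L7 li={k,u} lo=∅
  L8 li=∅ lo=∅

Interference:
  k — {p,u}
  p — {k,u,v}
  u — {k,p,v}
  v — {p,u}

N(k) = ["p", "u"]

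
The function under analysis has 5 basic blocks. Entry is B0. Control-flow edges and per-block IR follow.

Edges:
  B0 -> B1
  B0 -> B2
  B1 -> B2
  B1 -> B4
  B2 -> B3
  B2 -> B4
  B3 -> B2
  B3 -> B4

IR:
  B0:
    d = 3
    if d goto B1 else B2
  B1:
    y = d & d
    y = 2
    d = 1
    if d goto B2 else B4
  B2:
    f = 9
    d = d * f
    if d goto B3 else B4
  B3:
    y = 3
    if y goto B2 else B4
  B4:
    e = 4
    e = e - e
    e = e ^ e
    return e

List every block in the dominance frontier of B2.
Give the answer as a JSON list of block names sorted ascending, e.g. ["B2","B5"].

Answer: ["B2", "B4"]

Working:
idom tree: B1←B0 B2←B0 B3←B2 B4←B0
Join-block Dom:
  B2: preds {B0,B1,B3}: {B0} ∩ {B0,B1} ∩ {B0,B2,B3} = {B0}; idom=B0
  B4: preds {B1,B2,B3}: {B0,B1} ∩ {B0,B2} ∩ {B0,B2,B3} = {B0}; idom=B0

DF walk-up:
  join B2 pred B0: · stop@B0
  join B2 pred B1: B1 stop@B0
  join B2 pred B3: B3→B2 stop@B0
  join B4 pred B1: B1 stop@B0
  join B4 pred B2: B2 stop@B0
  join B4 pred B3: B3→B2 stop@B0
  B0 → ∅
  B1 → {B2,B4}
  B2 → {B2,B4}
  B3 → {B2,B4}
  B4 → ∅

DF(B2) = ["B2", "B4"]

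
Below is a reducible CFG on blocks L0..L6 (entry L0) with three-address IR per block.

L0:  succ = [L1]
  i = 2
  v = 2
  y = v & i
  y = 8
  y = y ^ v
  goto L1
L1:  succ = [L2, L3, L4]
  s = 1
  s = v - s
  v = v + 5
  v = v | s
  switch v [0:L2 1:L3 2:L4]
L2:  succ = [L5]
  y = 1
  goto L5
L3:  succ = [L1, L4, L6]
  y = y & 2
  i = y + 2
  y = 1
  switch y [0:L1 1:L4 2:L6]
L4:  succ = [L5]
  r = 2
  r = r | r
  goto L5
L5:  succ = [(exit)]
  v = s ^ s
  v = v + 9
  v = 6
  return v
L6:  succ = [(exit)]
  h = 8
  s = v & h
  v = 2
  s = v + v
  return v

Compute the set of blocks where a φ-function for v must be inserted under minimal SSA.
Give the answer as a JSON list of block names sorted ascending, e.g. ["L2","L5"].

idom tree: L1←L0 L2←L1 L3←L1 L4←L1 L5←L1 L6←L3
Dom at joins:
  L1: preds {L0,L3}: {L0} ∩ {L0,L1,L3} = {L0}; idom=L0
  L4: preds {L1,L3}: {L0,L1} ∩ {L0,L1,L3} = {L0,L1}; idom=L1
  L5: preds {L2,L4}: {L0,L1,L2} ∩ {L0,L1,L4} = {L0,L1}; idom=L1

DF derivation:
  L1←L0: walk · to L0
  L1←L3: walk L3→L1 to L0
  L4←L1: walk · to L1
  L4←L3: walk L3 to L1
  L5←L2: walk L2 to L1
  L5←L4: walk L4 to L1
  L0 → ∅
  L1 → {L1}
  L2 → {L5}
  L3 → {L1,L4}
  L4 → {L5}
  L5 → ∅
  L6 → ∅

φ for v: defs {L0,L1,L5,L6}
  DF⁺ = {L1}

Answer: ["L1"]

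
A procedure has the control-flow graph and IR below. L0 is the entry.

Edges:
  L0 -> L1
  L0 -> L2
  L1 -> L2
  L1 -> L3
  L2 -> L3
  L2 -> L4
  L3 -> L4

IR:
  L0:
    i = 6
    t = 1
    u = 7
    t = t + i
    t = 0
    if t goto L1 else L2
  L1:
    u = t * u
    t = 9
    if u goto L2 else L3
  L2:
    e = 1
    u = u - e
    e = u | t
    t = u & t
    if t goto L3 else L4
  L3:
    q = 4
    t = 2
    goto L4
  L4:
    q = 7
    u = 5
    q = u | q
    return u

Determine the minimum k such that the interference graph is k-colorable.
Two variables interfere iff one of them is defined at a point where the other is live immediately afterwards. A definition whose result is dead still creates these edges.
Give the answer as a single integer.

Block summaries:
  L0 def {i,t,u} use ∅
  L1 def {t,u} use {t,u}
  L2 def {e,t,u} use {t,u}
  L3 def {q,t} use ∅
  L4 def {q,u} use ∅

Liveness:
  L0 li=∅ lo={t,u}
  L1 li={t,u} lo={t,u}
  L2 li={t,u} lo=∅
  L3 li=∅ lo=∅
  L4 li=∅ lo=∅

Interfere edges:
  e↔{t,u}
  i↔{t,u}
  q↔{u}
  t↔{e,i,u}
  u↔{e,i,q,t}

Registers:
  {e,t,u} pairwise interfere (3-clique) ⇒ χ ≥ 3
  3-colouring: c0={u}  c1={q,t}  c2={e,i}
  χ = 3

Answer: 3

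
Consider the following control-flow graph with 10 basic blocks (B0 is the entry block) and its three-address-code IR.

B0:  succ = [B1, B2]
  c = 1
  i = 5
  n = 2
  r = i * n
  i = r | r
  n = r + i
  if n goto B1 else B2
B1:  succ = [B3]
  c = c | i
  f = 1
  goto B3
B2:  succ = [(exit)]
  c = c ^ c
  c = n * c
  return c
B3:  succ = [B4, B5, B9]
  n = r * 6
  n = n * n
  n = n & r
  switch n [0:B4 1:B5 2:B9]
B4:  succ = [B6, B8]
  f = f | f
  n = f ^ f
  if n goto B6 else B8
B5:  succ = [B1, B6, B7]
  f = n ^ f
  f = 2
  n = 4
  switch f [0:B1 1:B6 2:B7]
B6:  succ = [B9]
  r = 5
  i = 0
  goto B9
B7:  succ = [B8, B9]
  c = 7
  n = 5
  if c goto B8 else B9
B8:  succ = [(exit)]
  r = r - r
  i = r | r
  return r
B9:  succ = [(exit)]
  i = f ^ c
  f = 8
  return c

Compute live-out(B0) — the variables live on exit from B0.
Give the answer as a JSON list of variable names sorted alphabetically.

Per-block:
  B0: def={c,i,n,r} ue=∅
  B1: def={c,f} ue={c,i}
  B2: def={c} ue={c,n}
  B3: def={n} ue={r}
  B4: def={f,n} ue={f}
  B5: def={f,n} ue={f,n}
  B6: def={i,r} ue=∅
  B7: def={c,n} ue=∅
  B8: def={i,r} ue={r}
  B9: def={f,i} ue={c,f}

Live sets:
  B0: in=∅ out={c,i,n,r}
  B1: in={c,i,r} out={c,f,i,r}
  B2: in={c,n} out=∅
  B3: in={c,f,i,r} out={c,f,i,n,r}
  B4: in={c,f,r} out={c,f,r}
  B5: in={c,f,i,n,r} out={c,f,i,r}
  B6: in={c,f} out={c,f}
  B7: in={f,r} out={c,f,r}
  B8: in={r} out=∅
  B9: in={c,f} out=∅

live-out(B0) = ["c", "i", "n", "r"]

Answer: ["c", "i", "n", "r"]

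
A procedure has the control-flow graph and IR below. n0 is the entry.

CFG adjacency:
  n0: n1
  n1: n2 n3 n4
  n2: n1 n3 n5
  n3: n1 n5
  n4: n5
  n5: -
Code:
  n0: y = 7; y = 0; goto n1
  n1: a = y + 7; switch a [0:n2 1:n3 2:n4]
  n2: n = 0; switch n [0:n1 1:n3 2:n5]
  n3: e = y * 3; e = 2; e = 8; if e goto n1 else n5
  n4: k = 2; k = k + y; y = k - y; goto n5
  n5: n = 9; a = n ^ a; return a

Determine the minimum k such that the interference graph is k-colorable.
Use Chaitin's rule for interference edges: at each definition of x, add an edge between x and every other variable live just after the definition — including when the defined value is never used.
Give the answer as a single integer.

Answer: 3

Analysis:
Per-block:
  n0 def {y} use ∅
  n1 def {a} use {y}
  n2 def {n} use ∅
  n3 def {e} use {y}
  n4 def {k,y} use {y}
  n5 def {a,n} use {a}

Liveness:
  n0: in=∅ out={y}
  n1: in={y} out={a,y}
  n2: in={a,y} out={a,y}
  n3: in={a,y} out={a,y}
  n4: in={a,y} out={a}
  n5: in={a} out=∅

Conflict graph:
  a: {e,k,n,y}
  e: {a,y}
  k: {a,y}
  n: {a,y}
  y: {a,e,k,n}

Registers:
  clique {a,e,y} ⇒ need ≥ 3
  assign a→c0 e→c2 k→c2 n→c2 y→c1 — no edge inside a register ⇒ χ ≤ 3
  χ = 3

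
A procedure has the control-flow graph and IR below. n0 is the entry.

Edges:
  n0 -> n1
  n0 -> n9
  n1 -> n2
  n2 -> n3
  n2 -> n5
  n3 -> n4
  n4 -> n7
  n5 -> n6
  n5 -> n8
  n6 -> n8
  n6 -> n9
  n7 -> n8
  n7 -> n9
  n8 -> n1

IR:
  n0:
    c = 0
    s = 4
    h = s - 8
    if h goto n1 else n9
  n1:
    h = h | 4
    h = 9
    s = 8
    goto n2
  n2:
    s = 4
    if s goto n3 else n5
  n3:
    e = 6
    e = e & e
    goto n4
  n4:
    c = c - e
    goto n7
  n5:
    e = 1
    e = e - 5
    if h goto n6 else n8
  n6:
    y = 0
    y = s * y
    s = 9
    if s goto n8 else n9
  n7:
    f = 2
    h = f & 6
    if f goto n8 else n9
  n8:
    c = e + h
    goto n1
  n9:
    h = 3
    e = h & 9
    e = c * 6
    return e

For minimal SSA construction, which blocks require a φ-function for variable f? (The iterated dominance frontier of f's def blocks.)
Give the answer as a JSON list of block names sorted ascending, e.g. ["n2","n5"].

idom tree: n1←n0 n2←n1 n3←n2 n4←n3 n5←n2 n6←n5 n7←n4 n8←n2 n9←n0
Dom∩ at merges:
  n1: preds {n0,n8}: {n0} ∩ {n0,n1,n2,n8} = {n0}; idom=n0
  n8: preds {n5,n6,n7}: {n0,n1,n2,n5} ∩ {n0,n1,n2,n5,n6} ∩ {n0,n1,n2,n3,n4,n7} = {n0,n1,n2}; idom=n2
  n9: preds {n0,n6,n7}: {n0} ∩ {n0,n1,n2,n5,n6} ∩ {n0,n1,n2,n3,n4,n7} = {n0}; idom=n0

DF derivation:
  join n1 pred n0: · stop@n0
  join n1 pred n8: n8→n2→n1 stop@n0
  join n8 pred n5: n5 stop@n2
  join n8 pred n6: n6→n5 stop@n2
  join n8 pred n7: n7→n4→n3 stop@n2
  join n9 pred n0: · stop@n0
  join n9 pred n6: n6→n5→n2→n1 stop@n0
  join n9 pred n7: n7→n4→n3→n2→n1 stop@n0
  DF(n0)=∅
  DF(n1)={n1,n9}
  DF(n2)={n1,n9}
  DF(n3)={n8,n9}
  DF(n4)={n8,n9}
  DF(n5)={n8,n9}
  DF(n6)={n8,n9}
  DF(n7)={n8,n9}
  DF(n8)={n1}
  DF(n9)=∅

φ for f: defs {n7}
  DF⁺ = {n1,n8,n9}

Answer: ["n1", "n8", "n9"]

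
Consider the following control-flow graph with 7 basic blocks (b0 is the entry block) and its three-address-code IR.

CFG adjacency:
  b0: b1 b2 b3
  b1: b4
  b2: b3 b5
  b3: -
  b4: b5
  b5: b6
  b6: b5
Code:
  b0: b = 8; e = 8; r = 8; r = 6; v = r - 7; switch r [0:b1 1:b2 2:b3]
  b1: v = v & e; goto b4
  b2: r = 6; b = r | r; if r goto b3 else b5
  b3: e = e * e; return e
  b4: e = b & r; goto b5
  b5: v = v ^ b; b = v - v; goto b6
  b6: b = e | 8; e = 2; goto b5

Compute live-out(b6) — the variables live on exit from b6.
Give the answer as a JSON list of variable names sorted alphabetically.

Per-block:
  b0: {b,e,r,v} / ∅
  b1: {v} / {e,v}
  b2: {b,r} / ∅
  b3: {e} / {e}
  b4: {e} / {b,r}
  b5: {b,v} / {b,v}
  b6: {b,e} / {e}

Backward fixpoint:
  live b0: ∅→{b,e,r,v}
  live b1: {b,e,r,v}→{b,r,v}
  live b2: {e,v}→{b,e,v}
  live b3: {e}→∅
  live b4: {b,r,v}→{b,e,v}
  live b5: {b,e,v}→{e,v}
  live b6: {e,v}→{b,e,v}

live-out(b6) = ["b", "e", "v"]

Answer: ["b", "e", "v"]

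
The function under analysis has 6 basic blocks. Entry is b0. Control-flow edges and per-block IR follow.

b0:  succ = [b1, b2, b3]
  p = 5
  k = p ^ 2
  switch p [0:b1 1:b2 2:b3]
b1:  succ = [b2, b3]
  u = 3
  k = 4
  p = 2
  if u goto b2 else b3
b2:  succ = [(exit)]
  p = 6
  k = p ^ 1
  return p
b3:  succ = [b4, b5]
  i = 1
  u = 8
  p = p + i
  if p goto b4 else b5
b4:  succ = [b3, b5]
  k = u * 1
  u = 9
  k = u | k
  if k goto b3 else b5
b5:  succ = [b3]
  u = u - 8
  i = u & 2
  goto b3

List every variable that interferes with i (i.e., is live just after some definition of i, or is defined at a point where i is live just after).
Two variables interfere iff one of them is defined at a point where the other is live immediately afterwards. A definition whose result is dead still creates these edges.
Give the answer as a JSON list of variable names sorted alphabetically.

Per-block:
  b0: {k,p} / ∅
  b1: {k,p,u} / ∅
  b2: {k,p} / ∅
  b3: {i,p,u} / {p}
  b4: {k,u} / {u}
  b5: {i,u} / {u}

Backward fixpoint:
  b0: in=∅ out={p}
  b1: in=∅ out={p}
  b2: in=∅ out=∅
  b3: in={p} out={p,u}
  b4: in={p,u} out={p,u}
  b5: in={p,u} out={p}

Interfere edges:
  i: {p,u}
  k: {p,u}
  p: {i,k,u}
  u: {i,k,p}

N(i) = ["p", "u"]

Answer: ["p", "u"]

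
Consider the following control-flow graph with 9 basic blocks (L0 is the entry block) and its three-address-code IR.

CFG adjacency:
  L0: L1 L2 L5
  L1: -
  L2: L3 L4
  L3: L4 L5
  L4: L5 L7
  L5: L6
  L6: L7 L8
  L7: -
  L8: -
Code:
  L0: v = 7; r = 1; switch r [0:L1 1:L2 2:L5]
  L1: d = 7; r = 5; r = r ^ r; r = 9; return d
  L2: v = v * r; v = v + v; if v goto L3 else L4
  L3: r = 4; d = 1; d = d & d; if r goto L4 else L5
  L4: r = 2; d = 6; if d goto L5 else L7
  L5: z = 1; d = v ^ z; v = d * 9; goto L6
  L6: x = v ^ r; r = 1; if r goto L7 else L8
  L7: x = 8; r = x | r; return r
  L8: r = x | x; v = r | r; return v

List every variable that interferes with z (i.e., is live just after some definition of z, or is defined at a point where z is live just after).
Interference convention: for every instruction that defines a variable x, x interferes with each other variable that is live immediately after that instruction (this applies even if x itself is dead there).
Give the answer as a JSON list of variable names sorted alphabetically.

Answer: ["r", "v"]

Working:
Per-block:
  L0 def {r,v} use ∅
  L1 def {d,r} use ∅
  L2 def {v} use {r,v}
  L3 def {d,r} use ∅
  L4 def {d,r} use ∅
  L5 def {d,v,z} use {v}
  L6 def {r,x} use {r,v}
  L7 def {r,x} use {r}
  L8 def {r,v} use {x}

Backward fixpoint:
  live L0: ∅→{r,v}
  live L1: ∅→∅
  live L2: {r,v}→{v}
  live L3: {v}→{r,v}
  live L4: {v}→{r,v}
  live L5: {r,v}→{r,v}
  live L6: {r,v}→{r,x}
  live L7: {r}→∅
  live L8: {x}→∅

Interference:
  d — {r,v}
  r — {d,v,x,z}
  v — {d,r,z}
  x — {r}
  z — {r,v}

N(z) = ["r", "v"]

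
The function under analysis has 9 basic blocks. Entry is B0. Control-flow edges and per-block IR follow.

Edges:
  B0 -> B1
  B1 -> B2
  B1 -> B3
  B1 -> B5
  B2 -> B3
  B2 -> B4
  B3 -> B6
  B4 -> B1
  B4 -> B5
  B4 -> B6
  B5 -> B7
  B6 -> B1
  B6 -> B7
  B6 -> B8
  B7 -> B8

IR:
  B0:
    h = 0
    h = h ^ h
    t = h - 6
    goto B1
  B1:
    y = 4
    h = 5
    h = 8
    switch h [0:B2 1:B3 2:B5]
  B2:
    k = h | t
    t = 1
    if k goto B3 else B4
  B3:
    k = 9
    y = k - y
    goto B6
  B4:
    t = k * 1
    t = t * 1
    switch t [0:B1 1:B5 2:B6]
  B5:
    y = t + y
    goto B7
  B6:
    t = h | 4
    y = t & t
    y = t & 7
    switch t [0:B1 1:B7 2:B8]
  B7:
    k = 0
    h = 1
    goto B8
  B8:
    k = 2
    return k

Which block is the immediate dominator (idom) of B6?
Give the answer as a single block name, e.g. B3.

Answer: B1

Derivation:
idom tree: B1←B0 B2←B1 B3←B1 B4←B2 B5←B1 B6←B1 B7←B1 B8←B1
Dom∩ at merges:
  B1: preds {B0,B4,B6}: {B0} ∩ {B0,B1,B2,B4} ∩ {B0,B1,B6} = {B0}; idom=B0
  B3: preds {B1,B2}: {B0,B1} ∩ {B0,B1,B2} = {B0,B1}; idom=B1
  B5: preds {B1,B4}: {B0,B1} ∩ {B0,B1,B2,B4} = {B0,B1}; idom=B1
  B6: preds {B3,B4}: {B0,B1,B3} ∩ {B0,B1,B2,B4} = {B0,B1}; idom=B1
  B7: preds {B5,B6}: {B0,B1,B5} ∩ {B0,B1,B6} = {B0,B1}; idom=B1
  B8: preds {B6,B7}: {B0,B1,B6} ∩ {B0,B1,B7} = {B0,B1}; idom=B1

idom(B6) = B1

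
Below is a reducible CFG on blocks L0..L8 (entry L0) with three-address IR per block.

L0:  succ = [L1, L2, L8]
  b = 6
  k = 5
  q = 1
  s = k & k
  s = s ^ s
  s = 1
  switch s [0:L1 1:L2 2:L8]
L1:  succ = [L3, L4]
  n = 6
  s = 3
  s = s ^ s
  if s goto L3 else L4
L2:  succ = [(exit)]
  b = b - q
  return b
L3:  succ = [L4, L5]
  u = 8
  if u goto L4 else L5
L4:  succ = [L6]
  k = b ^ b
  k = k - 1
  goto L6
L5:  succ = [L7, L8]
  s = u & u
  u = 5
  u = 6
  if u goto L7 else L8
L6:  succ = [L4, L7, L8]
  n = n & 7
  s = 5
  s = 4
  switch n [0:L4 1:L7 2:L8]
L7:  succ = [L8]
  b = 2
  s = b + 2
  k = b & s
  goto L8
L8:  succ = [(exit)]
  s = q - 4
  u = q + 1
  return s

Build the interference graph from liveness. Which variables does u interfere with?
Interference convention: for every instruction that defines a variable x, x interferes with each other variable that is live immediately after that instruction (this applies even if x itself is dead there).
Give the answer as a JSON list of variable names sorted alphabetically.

Answer: ["b", "n", "q", "s"]

Analysis:
Block summaries:
  L0: {b,k,q,s} / ∅
  L1: {n,s} / ∅
  L2: {b} / {b,q}
  L3: {u} / ∅
  L4: {k} / {b}
  L5: {s,u} / {u}
  L6: {n,s} / {n}
  L7: {b,k,s} / ∅
  L8: {s,u} / {q}

Liveness:
  L0 li=∅ lo={b,q}
  L1 li={b,q} lo={b,n,q}
  L2 li={b,q} lo=∅
  L3 li={b,n,q} lo={b,n,q,u}
  L4 li={b,n,q} lo={b,n,q}
  L5 li={q,u} lo={q}
  L6 li={b,n,q} lo={b,n,q}
  L7 li={q} lo={q}
  L8 li={q} lo=∅

Interfere edges:
  b: {k,n,q,s,u}
  k: {b,n,q}
  n: {b,k,q,s,u}
  q: {b,k,n,s,u}
  s: {b,n,q,u}
  u: {b,n,q,s}

N(u) = ["b", "n", "q", "s"]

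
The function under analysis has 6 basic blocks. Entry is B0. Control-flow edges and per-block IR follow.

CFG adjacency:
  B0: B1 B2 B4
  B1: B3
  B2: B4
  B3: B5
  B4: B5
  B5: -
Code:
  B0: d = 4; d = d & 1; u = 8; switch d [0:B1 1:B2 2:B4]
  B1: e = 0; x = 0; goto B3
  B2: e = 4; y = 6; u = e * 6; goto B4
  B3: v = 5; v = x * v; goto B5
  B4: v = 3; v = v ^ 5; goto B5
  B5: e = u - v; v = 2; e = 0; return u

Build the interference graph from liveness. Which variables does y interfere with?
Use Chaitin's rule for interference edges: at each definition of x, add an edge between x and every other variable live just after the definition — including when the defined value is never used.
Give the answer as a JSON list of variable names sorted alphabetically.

Answer: ["e"]

Derivation:
def/use:
  B0: def={d,u} ue=∅
  B1: def={e,x} ue=∅
  B2: def={e,u,y} ue=∅
  B3: def={v} ue={x}
  B4: def={v} ue=∅
  B5: def={e,v} ue={u,v}

Liveness:
  B0 li=∅ lo={u}
  B1 li={u} lo={u,x}
  B2 li=∅ lo={u}
  B3 li={u,x} lo={u,v}
  B4 li={u} lo={u,v}
  B5 li={u,v} lo=∅

Conflict graph:
  d↔{u}
  e↔{u,y}
  u↔{d,e,v,x}
  v↔{u,x}
  x↔{u,v}
  y↔{e}

N(y) = ["e"]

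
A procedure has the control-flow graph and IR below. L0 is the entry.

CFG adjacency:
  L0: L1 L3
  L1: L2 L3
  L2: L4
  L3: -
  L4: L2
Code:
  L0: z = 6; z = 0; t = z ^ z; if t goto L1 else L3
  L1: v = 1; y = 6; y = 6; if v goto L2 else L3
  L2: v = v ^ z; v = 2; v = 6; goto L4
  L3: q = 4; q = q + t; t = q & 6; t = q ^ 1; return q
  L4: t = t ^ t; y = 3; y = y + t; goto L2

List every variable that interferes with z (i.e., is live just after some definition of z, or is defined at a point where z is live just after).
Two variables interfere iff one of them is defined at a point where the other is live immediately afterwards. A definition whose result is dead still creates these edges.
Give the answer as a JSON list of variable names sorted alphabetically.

Answer: ["t", "v", "y"]

Analysis:
Block summaries:
  L0: def={t,z} ue=∅
  L1: def={v,y} ue=∅
  L2: def={v} ue={v,z}
  L3: def={q,t} ue={t}
  L4: def={t,y} ue={t}

Liveness:
  live L0: ∅→{t,z}
  live L1: {t,z}→{t,v,z}
  live L2: {t,v,z}→{t,v,z}
  live L3: {t}→∅
  live L4: {t,v,z}→{t,v,z}

Interfere edges:
  q: {t}
  t: {q,v,y,z}
  v: {t,y,z}
  y: {t,v,z}
  z: {t,v,y}

N(z) = ["t", "v", "y"]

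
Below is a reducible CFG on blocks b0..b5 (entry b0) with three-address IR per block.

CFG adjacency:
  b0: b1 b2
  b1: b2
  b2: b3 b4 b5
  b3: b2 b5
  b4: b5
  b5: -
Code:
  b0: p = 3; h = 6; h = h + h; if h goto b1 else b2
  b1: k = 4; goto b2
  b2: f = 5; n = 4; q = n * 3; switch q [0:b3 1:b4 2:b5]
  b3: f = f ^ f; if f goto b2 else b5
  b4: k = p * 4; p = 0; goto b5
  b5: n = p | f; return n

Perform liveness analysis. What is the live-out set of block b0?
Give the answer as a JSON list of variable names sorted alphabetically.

def/use:
  b0 def {h,p} use ∅
  b1 def {k} use ∅
  b2 def {f,n,q} use ∅
  b3 def {f} use {f}
  b4 def {k,p} use {p}
  b5 def {n} use {f,p}

Liveness:
  b0: in=∅ out={p}
  b1: in={p} out={p}
  b2: in={p} out={f,p}
  b3: in={f,p} out={f,p}
  b4: in={f,p} out={f,p}
  b5: in={f,p} out=∅

live-out(b0) = ["p"]

Answer: ["p"]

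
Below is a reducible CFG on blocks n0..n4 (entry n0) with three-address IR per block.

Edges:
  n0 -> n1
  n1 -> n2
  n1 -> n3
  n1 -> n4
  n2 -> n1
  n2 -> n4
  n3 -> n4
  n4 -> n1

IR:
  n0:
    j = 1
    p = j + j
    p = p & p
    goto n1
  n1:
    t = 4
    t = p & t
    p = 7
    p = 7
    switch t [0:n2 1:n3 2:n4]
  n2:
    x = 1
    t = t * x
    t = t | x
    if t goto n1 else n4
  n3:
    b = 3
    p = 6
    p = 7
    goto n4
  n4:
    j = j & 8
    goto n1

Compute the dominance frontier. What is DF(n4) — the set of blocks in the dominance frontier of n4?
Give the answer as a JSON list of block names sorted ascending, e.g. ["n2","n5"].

idom tree: n1←n0 n2←n1 n3←n1 n4←n1
Dom at joins:
  n1: preds {n0,n2,n4}: {n0} ∩ {n0,n1,n2} ∩ {n0,n1,n4} = {n0}; idom=n0
  n4: preds {n1,n2,n3}: {n0,n1} ∩ {n0,n1,n2} ∩ {n0,n1,n3} = {n0,n1}; idom=n1

DF derivation:
  n1←n0: walk · to n0
  n1←n2: walk n2→n1 to n0
  n1←n4: walk n4→n1 to n0
  n4←n1: walk · to n1
  n4←n2: walk n2 to n1
  n4←n3: walk n3 to n1
  n0: DF=∅
  n1: DF={n1}
  n2: DF={n1,n4}
  n3: DF={n4}
  n4: DF={n1}

DF(n4) = ["n1"]

Answer: ["n1"]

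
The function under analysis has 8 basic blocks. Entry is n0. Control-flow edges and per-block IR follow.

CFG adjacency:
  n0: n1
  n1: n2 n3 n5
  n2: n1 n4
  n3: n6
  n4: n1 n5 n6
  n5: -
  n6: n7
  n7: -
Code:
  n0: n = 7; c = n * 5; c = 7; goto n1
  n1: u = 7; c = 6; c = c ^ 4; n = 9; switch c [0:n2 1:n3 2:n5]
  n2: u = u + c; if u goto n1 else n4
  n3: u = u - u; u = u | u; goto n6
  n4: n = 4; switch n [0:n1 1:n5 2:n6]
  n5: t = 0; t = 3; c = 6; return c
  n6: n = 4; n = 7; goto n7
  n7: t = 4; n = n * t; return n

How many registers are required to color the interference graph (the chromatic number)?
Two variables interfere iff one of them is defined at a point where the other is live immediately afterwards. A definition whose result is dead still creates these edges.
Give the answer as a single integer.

Answer: 3

Analysis:
Per-block:
  n0: def={c,n} ue=∅
  n1: def={c,n,u} ue=∅
  n2: def={u} ue={c,u}
  n3: def={u} ue={u}
  n4: def={n} ue=∅
  n5: def={c,t} ue=∅
  n6: def={n} ue=∅
  n7: def={n,t} ue={n}

Backward fixpoint:
  live n0: ∅→∅
  live n1: ∅→{c,u}
  live n2: {c,u}→∅
  live n3: {u}→∅
  live n4: ∅→∅
  live n5: ∅→∅
  live n6: ∅→{n}
  live n7: {n}→∅

Interfere edges:
  c: {n,u}
  n: {c,t,u}
  t: {n}
  u: {c,n}

Chromatic number:
  clique {c,n,u} ⇒ need ≥ 3
  assign c→c1 n→c0 t→c1 u→c2 — no edge inside a register ⇒ χ ≤ 3
  χ = 3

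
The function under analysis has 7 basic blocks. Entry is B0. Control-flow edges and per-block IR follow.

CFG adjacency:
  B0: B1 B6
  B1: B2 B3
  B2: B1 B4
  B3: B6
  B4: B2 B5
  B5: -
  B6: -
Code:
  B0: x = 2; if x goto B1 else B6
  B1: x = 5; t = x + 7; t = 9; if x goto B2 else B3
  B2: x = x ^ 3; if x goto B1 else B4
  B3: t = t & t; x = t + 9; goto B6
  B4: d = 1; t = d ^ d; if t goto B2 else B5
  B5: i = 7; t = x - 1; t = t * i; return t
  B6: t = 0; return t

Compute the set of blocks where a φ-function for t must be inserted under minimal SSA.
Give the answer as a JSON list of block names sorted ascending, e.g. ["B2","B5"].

Answer: ["B1", "B2", "B6"]

Analysis:
idom tree: B1←B0 B2←B1 B3←B1 B4←B2 B5←B4 B6←B0
Dom at joins:
  B1: preds {B0,B2}: {B0} ∩ {B0,B1,B2} = {B0}; idom=B0
  B2: preds {B1,B4}: {B0,B1} ∩ {B0,B1,B2,B4} = {B0,B1}; idom=B1
  B6: preds {B0,B3}: {B0} ∩ {B0,B1,B3} = {B0}; idom=B0

DF walk-up:
  B1←B0: walk · to B0
  B1←B2: walk B2→B1 to B0
  B2←B1: walk · to B1
  B2←B4: walk B4→B2 to B1
  B6←B0: walk · to B0
  B6←B3: walk B3→B1 to B0
  B0: DF=∅
  B1: DF={B1,B6}
  B2: DF={B1,B2}
  B3: DF={B6}
  B4: DF={B2}
  B5: DF=∅
  B6: DF=∅

φ for t: defs {B1,B3,B4,B5,B6}
  DF⁺ = {B1,B2,B6}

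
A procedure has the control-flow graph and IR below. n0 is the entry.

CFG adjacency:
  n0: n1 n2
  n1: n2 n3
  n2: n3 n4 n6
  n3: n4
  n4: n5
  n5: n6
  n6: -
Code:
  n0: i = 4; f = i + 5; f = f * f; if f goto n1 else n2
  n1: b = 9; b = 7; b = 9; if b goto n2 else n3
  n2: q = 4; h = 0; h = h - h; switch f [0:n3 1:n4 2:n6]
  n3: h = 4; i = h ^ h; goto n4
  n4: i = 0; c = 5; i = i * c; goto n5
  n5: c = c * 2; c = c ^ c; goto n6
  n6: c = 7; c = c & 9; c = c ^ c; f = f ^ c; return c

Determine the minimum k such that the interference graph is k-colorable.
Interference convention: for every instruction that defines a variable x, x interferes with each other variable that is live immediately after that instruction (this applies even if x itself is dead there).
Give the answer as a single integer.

Answer: 3

Analysis:
def/use:
  n0: {f,i} / ∅
  n1: {b} / ∅
  n2: {h,q} / {f}
  n3: {h,i} / ∅
  n4: {c,i} / ∅
  n5: {c} / {c}
  n6: {c,f} / {f}

Live sets:
  live n0: ∅→{f}
  live n1: {f}→{f}
  live n2: {f}→{f}
  live n3: {f}→{f}
  live n4: {f}→{c,f}
  live n5: {c,f}→{f}
  live n6: {f}→∅

Interference:
  b: {f}
  c: {f,i}
  f: {b,c,h,i,q}
  h: {f}
  i: {c,f}
  q: {f}

Colouring:
  {c,f,i} pairwise interfere (3-clique) ⇒ χ ≥ 3
  3-colouring: c0={f}  c1={b,c,h,q}  c2={i}
  χ = 3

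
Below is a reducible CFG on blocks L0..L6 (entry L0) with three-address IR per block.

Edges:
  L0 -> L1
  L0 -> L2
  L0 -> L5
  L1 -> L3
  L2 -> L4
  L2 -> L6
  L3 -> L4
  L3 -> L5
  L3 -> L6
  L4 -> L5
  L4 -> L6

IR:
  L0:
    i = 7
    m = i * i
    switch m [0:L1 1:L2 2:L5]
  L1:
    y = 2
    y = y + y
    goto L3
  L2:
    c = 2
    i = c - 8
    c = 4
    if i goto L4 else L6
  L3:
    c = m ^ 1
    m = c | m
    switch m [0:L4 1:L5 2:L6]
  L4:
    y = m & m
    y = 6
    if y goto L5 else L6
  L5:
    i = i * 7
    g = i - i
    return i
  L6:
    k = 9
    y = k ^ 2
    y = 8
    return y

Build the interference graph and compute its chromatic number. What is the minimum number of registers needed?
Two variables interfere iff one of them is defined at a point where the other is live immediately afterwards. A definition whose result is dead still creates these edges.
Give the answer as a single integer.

Answer: 3

Derivation:
def/use:
  L0: {i,m} / ∅
  L1: {y} / ∅
  L2: {c,i} / ∅
  L3: {c,m} / {m}
  L4: {y} / {m}
  L5: {g,i} / {i}
  L6: {k,y} / ∅

Liveness:
  L0: in=∅ out={i,m}
  L1: in={i,m} out={i,m}
  L2: in={m} out={i,m}
  L3: in={i,m} out={i,m}
  L4: in={i,m} out={i}
  L5: in={i} out=∅
  L6: in=∅ out=∅

Interfere edges:
  c — {i,m}
  g — {i}
  i — {c,g,m,y}
  k — ∅
  m — {c,i,y}
  y — {i,m}

Colouring:
  {c,i,m} pairwise interfere (3-clique) ⇒ χ ≥ 3
  3-colouring: c0={i,k}  c1={g,m}  c2={c,y}
  χ = 3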